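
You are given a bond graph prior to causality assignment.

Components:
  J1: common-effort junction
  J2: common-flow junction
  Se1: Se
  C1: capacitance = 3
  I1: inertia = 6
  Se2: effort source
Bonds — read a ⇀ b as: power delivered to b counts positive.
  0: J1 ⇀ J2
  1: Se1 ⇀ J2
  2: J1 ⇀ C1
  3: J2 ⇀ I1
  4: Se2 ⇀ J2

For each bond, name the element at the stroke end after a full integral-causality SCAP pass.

β1 stroke at J2  (source Se1 imposes e)
β4 stroke at J2  (source Se2 imposes e)
β2 stroke at J1  (prefer integral on C1)
β0 stroke at J2  (common-e at J1 fixed by 2)
β3 stroke at I1  (closing 1-jn rule on J2)

b0 stroke→J2
b1 stroke→J2
b2 stroke→J1
b3 stroke→I1
b4 stroke→J2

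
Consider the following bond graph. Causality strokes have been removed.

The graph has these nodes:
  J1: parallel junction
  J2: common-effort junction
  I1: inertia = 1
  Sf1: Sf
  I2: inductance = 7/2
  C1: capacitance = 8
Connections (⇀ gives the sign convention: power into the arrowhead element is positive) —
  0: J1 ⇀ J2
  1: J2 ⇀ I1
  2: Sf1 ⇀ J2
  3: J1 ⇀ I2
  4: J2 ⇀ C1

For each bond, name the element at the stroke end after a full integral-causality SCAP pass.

β2 stroke at Sf1  (Sf1 (Sf) sets flow on bond)
β1 stroke at I1  (I1 outputs flow p/I1)
β3 stroke at I2  (prefer integral on I2)
β0 stroke at J1  (only one effort-in slot at J1)
β4 stroke at J2  (J2: last free bond brings effort in)

#0 stroke→J1
#1 stroke→I1
#2 stroke→Sf1
#3 stroke→I2
#4 stroke→J2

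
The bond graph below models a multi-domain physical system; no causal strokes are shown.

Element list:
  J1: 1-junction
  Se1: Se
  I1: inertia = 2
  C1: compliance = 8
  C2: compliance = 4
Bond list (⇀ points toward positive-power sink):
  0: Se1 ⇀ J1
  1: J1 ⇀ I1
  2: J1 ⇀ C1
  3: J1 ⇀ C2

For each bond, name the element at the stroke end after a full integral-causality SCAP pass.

bond 0 →J1  (Se1: effort source, stroke at far end)
bond 1 →I1  (I1 integral (f out))
bond 2 →J1  (common-f at J1 fixed by 1)
bond 3 →J1  (1-jn J1 has f-setter on 1)

bond 0 →J1
bond 1 →I1
bond 2 →J1
bond 3 →J1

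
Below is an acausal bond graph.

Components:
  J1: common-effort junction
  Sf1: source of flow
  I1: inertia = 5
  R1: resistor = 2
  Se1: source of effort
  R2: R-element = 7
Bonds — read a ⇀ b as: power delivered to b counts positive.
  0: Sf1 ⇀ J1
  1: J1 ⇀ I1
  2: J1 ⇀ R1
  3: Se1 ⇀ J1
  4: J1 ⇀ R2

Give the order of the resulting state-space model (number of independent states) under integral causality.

bond 0 |Sf1  (Sf1 (Sf) sets flow on bond)
bond 3 |J1  (Se1 fixes effort; stroke away)
bond 1 |I1  (common-e at J1 fixed by 3)
bond 2 |R1  (J1 effort already set via bond 3)
bond 4 |R2  (0-jn J1 has e-setter on 3)

1  (I1 all integral)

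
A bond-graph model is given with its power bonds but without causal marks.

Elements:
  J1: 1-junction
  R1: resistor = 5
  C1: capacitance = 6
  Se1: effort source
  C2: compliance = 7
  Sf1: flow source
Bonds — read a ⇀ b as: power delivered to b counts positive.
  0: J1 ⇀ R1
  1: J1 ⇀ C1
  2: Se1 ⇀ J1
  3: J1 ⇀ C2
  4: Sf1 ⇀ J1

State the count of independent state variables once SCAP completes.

2  (C1, C2 all integral)

b2 →J1  (Se1: effort source, stroke at far end)
b4 →Sf1  (Sf1 (Sf) sets flow on bond)
b0 →J1  (J1 flow already set via bond 4)
b1 →J1  (J1: bond 4 brought flow, rest push out)
b3 →J1  (J1 flow already set via bond 4)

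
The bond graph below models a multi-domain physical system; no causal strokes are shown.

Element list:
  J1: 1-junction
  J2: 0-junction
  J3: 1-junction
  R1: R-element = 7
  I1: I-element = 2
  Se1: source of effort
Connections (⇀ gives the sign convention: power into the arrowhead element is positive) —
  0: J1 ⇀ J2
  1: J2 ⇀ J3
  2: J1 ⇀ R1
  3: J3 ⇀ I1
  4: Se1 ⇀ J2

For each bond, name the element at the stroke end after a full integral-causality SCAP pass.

#4 stroke→J2  (Se1: effort source, stroke at far end)
#0 stroke→J1  (common-e at J2 fixed by 4)
#1 stroke→J3  (J2: bond 4 brought effort, rest push out)
#3 stroke→I1  (J3 needs exactly one f-in)
#2 stroke→R1  (only one flow-in slot at J1)

b0 stroke at J1
b1 stroke at J3
b2 stroke at R1
b3 stroke at I1
b4 stroke at J2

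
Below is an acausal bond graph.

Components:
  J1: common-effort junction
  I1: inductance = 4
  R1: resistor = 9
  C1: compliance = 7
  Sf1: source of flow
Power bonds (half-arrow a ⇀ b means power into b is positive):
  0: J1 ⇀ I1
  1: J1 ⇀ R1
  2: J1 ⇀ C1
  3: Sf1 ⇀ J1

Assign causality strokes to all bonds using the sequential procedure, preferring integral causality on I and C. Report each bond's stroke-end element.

bond 3 |Sf1  (Sf1 fixes flow; stroke at Sf1)
bond 0 |I1  (prefer integral on I1)
bond 2 |J1  (C1 outputs effort q/C1)
bond 1 |R1  (0-jn J1 has e-setter on 2)

bond 0 →I1
bond 1 →R1
bond 2 →J1
bond 3 →Sf1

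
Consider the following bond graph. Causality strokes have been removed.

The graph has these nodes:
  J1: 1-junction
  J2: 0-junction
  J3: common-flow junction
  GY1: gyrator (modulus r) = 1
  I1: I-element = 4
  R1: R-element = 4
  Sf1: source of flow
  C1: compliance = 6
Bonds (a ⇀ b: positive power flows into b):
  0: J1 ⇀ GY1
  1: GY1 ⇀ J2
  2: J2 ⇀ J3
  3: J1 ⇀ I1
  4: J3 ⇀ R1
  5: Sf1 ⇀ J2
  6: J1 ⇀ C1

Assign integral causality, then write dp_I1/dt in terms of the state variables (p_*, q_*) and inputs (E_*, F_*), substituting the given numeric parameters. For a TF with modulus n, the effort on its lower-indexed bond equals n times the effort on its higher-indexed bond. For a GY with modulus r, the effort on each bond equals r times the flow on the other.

dp_I1/dt = F_Sf1 - p_I1/16 - q_C1/6

b5 stroke at Sf1  (Sf1: flow source, stroke at near end)
b3 stroke at I1  (I1 integral (f out))
b0 stroke at J1  (J1: bond 3 brought flow, rest push out)
b6 stroke at J1  (J1: bond 3 brought flow, rest push out)
b1 stroke at J2  (GY1 both-in/both-out from 0)
b2 stroke at J3  (common-e at J2 fixed by 1)
b4 stroke at R1  (closing 1-jn rule on J3)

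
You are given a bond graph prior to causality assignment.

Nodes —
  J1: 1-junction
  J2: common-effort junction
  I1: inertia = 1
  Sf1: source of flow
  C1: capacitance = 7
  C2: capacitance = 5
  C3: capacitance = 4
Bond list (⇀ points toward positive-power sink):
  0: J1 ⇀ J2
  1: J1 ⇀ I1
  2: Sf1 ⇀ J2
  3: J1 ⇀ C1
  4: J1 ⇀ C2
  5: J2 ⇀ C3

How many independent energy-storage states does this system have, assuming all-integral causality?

bond 2 stroke at Sf1  (Sf1 (Sf) sets flow on bond)
bond 1 stroke at I1  (I1 integral (f out))
bond 0 stroke at J1  (1-jn J1 has f-setter on 1)
bond 3 stroke at J1  (common-f at J1 fixed by 1)
bond 4 stroke at J1  (common-f at J1 fixed by 1)
bond 5 stroke at J2  (closing 0-jn rule on J2)

4  (C1, C2, C3, I1 all integral)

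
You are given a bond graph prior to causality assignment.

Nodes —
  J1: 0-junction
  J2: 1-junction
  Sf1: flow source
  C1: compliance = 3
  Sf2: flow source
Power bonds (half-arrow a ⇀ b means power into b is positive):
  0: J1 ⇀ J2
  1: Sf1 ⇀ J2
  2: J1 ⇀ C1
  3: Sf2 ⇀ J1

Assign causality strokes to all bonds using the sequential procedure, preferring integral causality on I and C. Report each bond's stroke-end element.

#1 stroke→Sf1  (source Sf1 imposes f)
#3 stroke→Sf2  (Sf2: flow source, stroke at near end)
#0 stroke→J2  (common-f at J2 fixed by 1)
#2 stroke→J1  (J1: last free bond brings effort in)

bond 0 stroke at J2
bond 1 stroke at Sf1
bond 2 stroke at J1
bond 3 stroke at Sf2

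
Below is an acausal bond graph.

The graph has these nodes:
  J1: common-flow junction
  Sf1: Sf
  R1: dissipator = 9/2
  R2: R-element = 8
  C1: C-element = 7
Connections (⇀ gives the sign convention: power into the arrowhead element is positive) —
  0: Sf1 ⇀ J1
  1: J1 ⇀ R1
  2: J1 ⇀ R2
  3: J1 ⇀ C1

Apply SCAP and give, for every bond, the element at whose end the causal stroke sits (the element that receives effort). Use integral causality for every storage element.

bond 0 stroke at Sf1  (Sf1 (Sf) sets flow on bond)
bond 1 stroke at J1  (common-f at J1 fixed by 0)
bond 2 stroke at J1  (1-jn J1 has f-setter on 0)
bond 3 stroke at J1  (J1 flow already set via bond 0)

β0 →Sf1
β1 →J1
β2 →J1
β3 →J1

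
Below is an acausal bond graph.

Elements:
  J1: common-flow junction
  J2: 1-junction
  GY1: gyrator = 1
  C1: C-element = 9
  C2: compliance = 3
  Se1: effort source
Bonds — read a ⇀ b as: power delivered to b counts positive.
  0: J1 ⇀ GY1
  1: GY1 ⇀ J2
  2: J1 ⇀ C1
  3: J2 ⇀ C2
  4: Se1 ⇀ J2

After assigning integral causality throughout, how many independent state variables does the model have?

2  (C1, C2 all integral)

bond 4 stroke at J2  (source Se1 imposes e)
bond 2 stroke at J1  (C1 integral (e out))
bond 0 stroke at GY1  (only one flow-in slot at J1)
bond 1 stroke at GY1  (GY GY1: same side as bond 0)
bond 3 stroke at J2  (common-f at J2 fixed by 1)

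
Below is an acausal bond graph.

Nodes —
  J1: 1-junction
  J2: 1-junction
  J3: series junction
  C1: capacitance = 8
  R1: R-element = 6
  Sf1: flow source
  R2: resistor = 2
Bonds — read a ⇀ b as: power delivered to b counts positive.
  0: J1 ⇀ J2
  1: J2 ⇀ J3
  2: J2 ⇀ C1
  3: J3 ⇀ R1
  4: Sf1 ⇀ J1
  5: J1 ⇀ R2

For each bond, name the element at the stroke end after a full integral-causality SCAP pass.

#4 →Sf1  (Sf1: flow source, stroke at near end)
#0 →J1  (common-f at J1 fixed by 4)
#5 →J1  (common-f at J1 fixed by 4)
#1 →J2  (J2: bond 0 brought flow, rest push out)
#2 →J2  (1-jn J2 has f-setter on 0)
#3 →J3  (common-f at J3 fixed by 1)

#0 stroke→J1
#1 stroke→J2
#2 stroke→J2
#3 stroke→J3
#4 stroke→Sf1
#5 stroke→J1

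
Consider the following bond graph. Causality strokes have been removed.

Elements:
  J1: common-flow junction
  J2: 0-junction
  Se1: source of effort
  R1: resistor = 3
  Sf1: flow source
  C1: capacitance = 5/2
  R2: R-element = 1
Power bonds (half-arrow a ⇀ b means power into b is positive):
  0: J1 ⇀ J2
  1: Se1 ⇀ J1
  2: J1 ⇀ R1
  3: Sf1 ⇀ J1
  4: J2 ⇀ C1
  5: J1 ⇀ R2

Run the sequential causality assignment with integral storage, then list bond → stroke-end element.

#0 →J1
#1 →J1
#2 →J1
#3 →Sf1
#4 →J2
#5 →J1

#1 stroke at J1  (Se1 (Se) sets effort on bond)
#3 stroke at Sf1  (Sf1 (Sf) sets flow on bond)
#0 stroke at J1  (common-f at J1 fixed by 3)
#2 stroke at J1  (1-jn J1 has f-setter on 3)
#5 stroke at J1  (J1: bond 3 brought flow, rest push out)
#4 stroke at J2  (only one effort-in slot at J2)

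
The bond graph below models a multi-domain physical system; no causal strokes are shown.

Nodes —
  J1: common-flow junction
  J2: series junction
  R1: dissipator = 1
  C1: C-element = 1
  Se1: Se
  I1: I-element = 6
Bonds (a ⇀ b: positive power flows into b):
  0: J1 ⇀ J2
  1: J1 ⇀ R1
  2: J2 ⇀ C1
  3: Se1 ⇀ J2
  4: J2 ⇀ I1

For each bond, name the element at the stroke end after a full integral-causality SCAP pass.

b0 stroke→J2
b1 stroke→J1
b2 stroke→J2
b3 stroke→J2
b4 stroke→I1

bond 3 stroke at J2  (Se1 (Se) sets effort on bond)
bond 2 stroke at J2  (C1 integral (e out))
bond 4 stroke at I1  (I1 outputs flow p/I1)
bond 0 stroke at J2  (J2: bond 4 brought flow, rest push out)
bond 1 stroke at J1  (1-jn J1 has f-setter on 0)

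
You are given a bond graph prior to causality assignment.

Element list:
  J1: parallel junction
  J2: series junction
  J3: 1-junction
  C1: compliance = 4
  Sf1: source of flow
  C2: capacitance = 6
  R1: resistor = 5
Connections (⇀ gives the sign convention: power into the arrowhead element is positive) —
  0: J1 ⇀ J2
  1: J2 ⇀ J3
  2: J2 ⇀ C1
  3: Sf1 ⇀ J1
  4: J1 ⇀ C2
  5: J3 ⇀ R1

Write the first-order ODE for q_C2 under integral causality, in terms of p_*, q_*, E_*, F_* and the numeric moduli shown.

b3 stroke→Sf1  (Sf1 (Sf) sets flow on bond)
b2 stroke→J2  (C1 integral (e out))
b4 stroke→J1  (C2 outputs effort q/C2)
b0 stroke→J2  (0-jn J1 has e-setter on 4)
b1 stroke→J3  (only one flow-in slot at J2)
b5 stroke→R1  (J3 needs exactly one f-in)

dq_C2/dt = F_Sf1 + q_C1/20 - q_C2/30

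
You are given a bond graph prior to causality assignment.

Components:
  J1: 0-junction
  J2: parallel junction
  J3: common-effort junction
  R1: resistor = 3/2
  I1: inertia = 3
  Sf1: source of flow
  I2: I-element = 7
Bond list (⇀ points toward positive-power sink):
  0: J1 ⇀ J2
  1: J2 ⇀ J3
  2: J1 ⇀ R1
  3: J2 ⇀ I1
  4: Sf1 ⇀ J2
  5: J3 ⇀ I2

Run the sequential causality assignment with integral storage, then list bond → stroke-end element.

β4 →Sf1  (source Sf1 imposes f)
β3 →I1  (I1 integral (f out))
β5 →I2  (I2 integral (f out))
β1 →J3  (J3: last free bond brings effort in)
β0 →J2  (only one effort-in slot at J2)
β2 →J1  (J1 needs exactly one e-in)

#0 stroke→J2
#1 stroke→J3
#2 stroke→J1
#3 stroke→I1
#4 stroke→Sf1
#5 stroke→I2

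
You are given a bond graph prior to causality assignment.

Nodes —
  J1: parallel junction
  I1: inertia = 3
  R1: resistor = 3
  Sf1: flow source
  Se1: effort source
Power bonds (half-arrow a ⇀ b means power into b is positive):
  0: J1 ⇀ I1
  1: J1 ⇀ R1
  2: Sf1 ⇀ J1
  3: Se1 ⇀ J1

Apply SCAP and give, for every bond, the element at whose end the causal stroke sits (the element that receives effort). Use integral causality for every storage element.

#0 →I1
#1 →R1
#2 →Sf1
#3 →J1

β2 |Sf1  (source Sf1 imposes f)
β3 |J1  (Se1: effort source, stroke at far end)
β0 |I1  (J1: bond 3 brought effort, rest push out)
β1 |R1  (J1: bond 3 brought effort, rest push out)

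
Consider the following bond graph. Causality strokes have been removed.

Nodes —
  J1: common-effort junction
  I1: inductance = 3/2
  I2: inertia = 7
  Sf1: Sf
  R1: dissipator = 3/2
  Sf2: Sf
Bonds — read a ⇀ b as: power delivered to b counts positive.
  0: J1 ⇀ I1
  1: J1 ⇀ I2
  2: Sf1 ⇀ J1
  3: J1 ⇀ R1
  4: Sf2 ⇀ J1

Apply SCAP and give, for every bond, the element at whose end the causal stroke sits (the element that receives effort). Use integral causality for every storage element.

bond 2 stroke→Sf1  (Sf1 (Sf) sets flow on bond)
bond 4 stroke→Sf2  (Sf2 fixes flow; stroke at Sf2)
bond 0 stroke→I1  (prefer integral on I1)
bond 1 stroke→I2  (I2 outputs flow p/I2)
bond 3 stroke→J1  (only one effort-in slot at J1)

b0 stroke at I1
b1 stroke at I2
b2 stroke at Sf1
b3 stroke at J1
b4 stroke at Sf2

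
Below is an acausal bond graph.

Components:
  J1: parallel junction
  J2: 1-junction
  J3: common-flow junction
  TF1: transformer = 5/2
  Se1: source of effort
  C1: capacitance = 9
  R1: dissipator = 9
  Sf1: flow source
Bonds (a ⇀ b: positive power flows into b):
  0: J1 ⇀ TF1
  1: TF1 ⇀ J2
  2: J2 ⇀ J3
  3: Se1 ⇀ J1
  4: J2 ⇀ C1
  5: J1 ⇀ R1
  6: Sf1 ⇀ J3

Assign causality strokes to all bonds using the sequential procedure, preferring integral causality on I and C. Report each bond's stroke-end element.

#3 stroke→J1  (Se1 fixes effort; stroke away)
#6 stroke→Sf1  (source Sf1 imposes f)
#0 stroke→TF1  (J1: bond 3 brought effort, rest push out)
#5 stroke→R1  (common-e at J1 fixed by 3)
#2 stroke→J3  (common-f at J3 fixed by 6)
#1 stroke→J2  (TF TF1: opposite of bond 0)
#4 stroke→J2  (J2 flow already set via bond 2)

#0 stroke→TF1
#1 stroke→J2
#2 stroke→J3
#3 stroke→J1
#4 stroke→J2
#5 stroke→R1
#6 stroke→Sf1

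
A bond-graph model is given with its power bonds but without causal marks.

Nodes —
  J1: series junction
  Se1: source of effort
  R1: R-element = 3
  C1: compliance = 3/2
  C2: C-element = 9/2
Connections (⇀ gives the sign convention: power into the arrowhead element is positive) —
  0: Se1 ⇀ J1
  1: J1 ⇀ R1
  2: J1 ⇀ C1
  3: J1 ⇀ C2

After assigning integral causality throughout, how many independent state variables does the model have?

β0 stroke at J1  (Se1 fixes effort; stroke away)
β2 stroke at J1  (C1: C, integral causality)
β3 stroke at J1  (C2 outputs effort q/C2)
β1 stroke at R1  (J1 needs exactly one f-in)

2  (C1, C2 all integral)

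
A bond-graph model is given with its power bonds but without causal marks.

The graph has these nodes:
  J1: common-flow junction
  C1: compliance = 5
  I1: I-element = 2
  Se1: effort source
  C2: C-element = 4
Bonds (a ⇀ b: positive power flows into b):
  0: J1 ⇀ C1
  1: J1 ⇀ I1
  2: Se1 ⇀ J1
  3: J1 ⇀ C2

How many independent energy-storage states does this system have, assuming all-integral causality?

bond 2 stroke at J1  (source Se1 imposes e)
bond 0 stroke at J1  (C1: C, integral causality)
bond 1 stroke at I1  (prefer integral on I1)
bond 3 stroke at J1  (J1: bond 1 brought flow, rest push out)

3  (C1, C2, I1 all integral)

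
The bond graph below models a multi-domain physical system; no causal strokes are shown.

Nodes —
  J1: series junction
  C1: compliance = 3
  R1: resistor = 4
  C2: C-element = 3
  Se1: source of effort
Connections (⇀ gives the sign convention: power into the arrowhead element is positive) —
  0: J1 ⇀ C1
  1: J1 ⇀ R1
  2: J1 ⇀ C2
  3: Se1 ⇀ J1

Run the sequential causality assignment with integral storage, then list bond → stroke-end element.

β0 stroke→J1
β1 stroke→R1
β2 stroke→J1
β3 stroke→J1

#3 stroke at J1  (Se1 fixes effort; stroke away)
#0 stroke at J1  (prefer integral on C1)
#2 stroke at J1  (prefer integral on C2)
#1 stroke at R1  (J1: last free bond brings flow in)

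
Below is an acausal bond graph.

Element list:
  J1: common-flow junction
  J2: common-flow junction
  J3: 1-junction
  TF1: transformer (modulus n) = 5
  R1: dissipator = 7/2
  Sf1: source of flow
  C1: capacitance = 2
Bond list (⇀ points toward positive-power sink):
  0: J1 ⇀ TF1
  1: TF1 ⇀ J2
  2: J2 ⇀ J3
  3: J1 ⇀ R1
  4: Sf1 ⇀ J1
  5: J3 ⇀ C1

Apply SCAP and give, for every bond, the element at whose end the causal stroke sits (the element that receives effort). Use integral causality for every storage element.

#0 →J1
#1 →TF1
#2 →J2
#3 →J1
#4 →Sf1
#5 →J3

bond 4 |Sf1  (source Sf1 imposes f)
bond 0 |J1  (common-f at J1 fixed by 4)
bond 3 |J1  (J1 flow already set via bond 4)
bond 1 |TF1  (TF1 one-in-one-out from 0)
bond 2 |J2  (J2: bond 1 brought flow, rest push out)
bond 5 |J3  (J3: bond 2 brought flow, rest push out)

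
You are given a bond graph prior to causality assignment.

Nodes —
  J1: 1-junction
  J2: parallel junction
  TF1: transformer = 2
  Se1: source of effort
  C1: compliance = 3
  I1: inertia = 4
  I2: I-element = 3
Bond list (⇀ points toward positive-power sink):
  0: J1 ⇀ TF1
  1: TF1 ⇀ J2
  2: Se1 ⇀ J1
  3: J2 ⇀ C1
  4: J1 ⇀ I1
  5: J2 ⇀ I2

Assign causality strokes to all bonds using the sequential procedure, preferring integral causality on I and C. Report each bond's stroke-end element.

β2 →J1  (source Se1 imposes e)
β3 →J2  (C1 outputs effort q/C1)
β1 →TF1  (common-e at J2 fixed by 3)
β5 →I2  (common-e at J2 fixed by 3)
β0 →J1  (through TF1, causality passes straight; one stroke at TF1)
β4 →I1  (J1 needs exactly one f-in)

bond 0 |J1
bond 1 |TF1
bond 2 |J1
bond 3 |J2
bond 4 |I1
bond 5 |I2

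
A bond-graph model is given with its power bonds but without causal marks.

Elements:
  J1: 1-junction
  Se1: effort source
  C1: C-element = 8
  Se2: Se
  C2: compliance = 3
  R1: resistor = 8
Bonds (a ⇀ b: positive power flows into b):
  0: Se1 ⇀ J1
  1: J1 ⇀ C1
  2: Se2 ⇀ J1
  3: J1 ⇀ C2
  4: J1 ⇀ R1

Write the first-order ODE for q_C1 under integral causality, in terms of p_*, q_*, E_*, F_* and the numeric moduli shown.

dq_C1/dt = E_Se1/8 + E_Se2/8 - q_C1/64 - q_C2/24

bond 0 stroke→J1  (Se1 fixes effort; stroke away)
bond 2 stroke→J1  (Se2: effort source, stroke at far end)
bond 1 stroke→J1  (C1: C, integral causality)
bond 3 stroke→J1  (C2 integral (e out))
bond 4 stroke→R1  (only one flow-in slot at J1)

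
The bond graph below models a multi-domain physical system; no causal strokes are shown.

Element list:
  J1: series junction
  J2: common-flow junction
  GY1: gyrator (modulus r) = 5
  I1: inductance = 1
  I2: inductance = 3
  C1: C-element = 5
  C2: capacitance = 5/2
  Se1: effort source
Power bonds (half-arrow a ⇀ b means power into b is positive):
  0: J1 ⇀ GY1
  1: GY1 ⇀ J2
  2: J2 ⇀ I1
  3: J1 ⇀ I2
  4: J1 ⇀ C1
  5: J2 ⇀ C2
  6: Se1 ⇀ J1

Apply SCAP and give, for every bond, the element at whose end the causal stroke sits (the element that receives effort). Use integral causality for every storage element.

#6 |J1  (Se1: effort source, stroke at far end)
#2 |I1  (prefer integral on I1)
#1 |J2  (J2 flow already set via bond 2)
#5 |J2  (J2: bond 2 brought flow, rest push out)
#0 |J1  (through GY1, causality inverts; strokes same side of GY1)
#3 |I2  (I2: I, integral causality)
#4 |J1  (J1 flow already set via bond 3)

bond 0 stroke at J1
bond 1 stroke at J2
bond 2 stroke at I1
bond 3 stroke at I2
bond 4 stroke at J1
bond 5 stroke at J2
bond 6 stroke at J1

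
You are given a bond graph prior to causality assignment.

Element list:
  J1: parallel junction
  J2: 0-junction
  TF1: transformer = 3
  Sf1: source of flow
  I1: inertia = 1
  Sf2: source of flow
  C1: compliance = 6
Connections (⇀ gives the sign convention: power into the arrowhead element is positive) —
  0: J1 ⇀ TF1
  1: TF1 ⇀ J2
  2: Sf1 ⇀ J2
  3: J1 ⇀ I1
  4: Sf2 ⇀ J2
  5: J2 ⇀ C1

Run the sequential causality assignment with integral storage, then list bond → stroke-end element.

β0 stroke at J1
β1 stroke at TF1
β2 stroke at Sf1
β3 stroke at I1
β4 stroke at Sf2
β5 stroke at J2

#2 stroke→Sf1  (Sf1 fixes flow; stroke at Sf1)
#4 stroke→Sf2  (Sf2 fixes flow; stroke at Sf2)
#3 stroke→I1  (prefer integral on I1)
#0 stroke→J1  (only one effort-in slot at J1)
#1 stroke→TF1  (TF1 one-in-one-out from 0)
#5 stroke→J2  (only one effort-in slot at J2)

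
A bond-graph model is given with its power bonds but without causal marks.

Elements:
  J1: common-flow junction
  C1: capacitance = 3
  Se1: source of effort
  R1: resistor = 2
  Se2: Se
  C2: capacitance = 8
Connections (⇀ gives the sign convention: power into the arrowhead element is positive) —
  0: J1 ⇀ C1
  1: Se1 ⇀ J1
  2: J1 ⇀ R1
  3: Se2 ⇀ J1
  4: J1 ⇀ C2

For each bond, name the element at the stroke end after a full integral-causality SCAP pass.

b0 stroke at J1
b1 stroke at J1
b2 stroke at R1
b3 stroke at J1
b4 stroke at J1

β1 stroke at J1  (Se1: effort source, stroke at far end)
β3 stroke at J1  (Se2 (Se) sets effort on bond)
β0 stroke at J1  (C1 outputs effort q/C1)
β4 stroke at J1  (C2 integral (e out))
β2 stroke at R1  (J1: last free bond brings flow in)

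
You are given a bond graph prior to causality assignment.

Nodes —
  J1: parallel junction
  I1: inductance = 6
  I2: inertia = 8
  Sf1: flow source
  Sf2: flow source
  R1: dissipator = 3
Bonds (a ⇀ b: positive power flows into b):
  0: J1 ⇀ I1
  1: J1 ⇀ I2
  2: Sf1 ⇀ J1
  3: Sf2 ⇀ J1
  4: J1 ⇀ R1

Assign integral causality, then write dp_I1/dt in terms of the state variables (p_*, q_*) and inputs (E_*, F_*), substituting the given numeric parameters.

bond 2 stroke at Sf1  (Sf1 (Sf) sets flow on bond)
bond 3 stroke at Sf2  (source Sf2 imposes f)
bond 0 stroke at I1  (I1 outputs flow p/I1)
bond 1 stroke at I2  (I2 integral (f out))
bond 4 stroke at J1  (J1: last free bond brings effort in)

dp_I1/dt = 3*F_Sf1 + 3*F_Sf2 - p_I1/2 - 3*p_I2/8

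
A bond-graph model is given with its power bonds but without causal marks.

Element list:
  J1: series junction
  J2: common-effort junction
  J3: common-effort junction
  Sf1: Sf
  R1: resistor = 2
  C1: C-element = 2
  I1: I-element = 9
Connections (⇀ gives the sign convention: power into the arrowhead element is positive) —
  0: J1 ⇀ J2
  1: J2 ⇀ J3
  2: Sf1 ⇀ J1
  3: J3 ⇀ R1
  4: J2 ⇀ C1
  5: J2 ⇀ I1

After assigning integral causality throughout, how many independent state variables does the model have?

2  (C1, I1 all integral)

#2 stroke at Sf1  (Sf1 fixes flow; stroke at Sf1)
#0 stroke at J1  (J1: bond 2 brought flow, rest push out)
#4 stroke at J2  (C1 outputs effort q/C1)
#1 stroke at J3  (J2 effort already set via bond 4)
#5 stroke at I1  (J2 effort already set via bond 4)
#3 stroke at R1  (J3 effort already set via bond 1)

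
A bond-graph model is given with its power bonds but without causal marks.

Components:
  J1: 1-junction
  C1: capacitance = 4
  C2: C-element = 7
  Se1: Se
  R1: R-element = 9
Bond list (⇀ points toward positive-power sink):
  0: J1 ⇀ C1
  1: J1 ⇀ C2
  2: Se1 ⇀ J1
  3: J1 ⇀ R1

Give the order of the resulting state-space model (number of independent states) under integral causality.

2  (C1, C2 all integral)

#2 stroke→J1  (source Se1 imposes e)
#0 stroke→J1  (C1 outputs effort q/C1)
#1 stroke→J1  (C2 outputs effort q/C2)
#3 stroke→R1  (closing 1-jn rule on J1)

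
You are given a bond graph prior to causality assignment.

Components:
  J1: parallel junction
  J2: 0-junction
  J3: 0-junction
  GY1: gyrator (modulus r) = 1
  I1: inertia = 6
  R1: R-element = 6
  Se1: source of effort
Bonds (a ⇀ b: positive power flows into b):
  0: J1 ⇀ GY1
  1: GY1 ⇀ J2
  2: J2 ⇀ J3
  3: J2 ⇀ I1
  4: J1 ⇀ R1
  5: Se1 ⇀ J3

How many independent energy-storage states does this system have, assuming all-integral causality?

bond 5 →J3  (source Se1 imposes e)
bond 2 →J2  (J3: bond 5 brought effort, rest push out)
bond 1 →GY1  (J2 effort already set via bond 2)
bond 3 →I1  (0-jn J2 has e-setter on 2)
bond 0 →GY1  (GY GY1: same side as bond 1)
bond 4 →J1  (closing 0-jn rule on J1)

1  (I1 all integral)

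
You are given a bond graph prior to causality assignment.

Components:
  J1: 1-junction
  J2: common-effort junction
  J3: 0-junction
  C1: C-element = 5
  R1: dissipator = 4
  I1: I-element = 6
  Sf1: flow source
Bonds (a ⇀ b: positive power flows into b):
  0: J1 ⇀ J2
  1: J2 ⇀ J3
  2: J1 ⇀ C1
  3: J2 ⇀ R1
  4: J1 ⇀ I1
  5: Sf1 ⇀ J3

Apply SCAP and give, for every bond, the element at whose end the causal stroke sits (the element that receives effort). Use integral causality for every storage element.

β5 stroke→Sf1  (Sf1: flow source, stroke at near end)
β1 stroke→J3  (closing 0-jn rule on J3)
β2 stroke→J1  (C1 outputs effort q/C1)
β4 stroke→I1  (I1 outputs flow p/I1)
β0 stroke→J1  (J1: bond 4 brought flow, rest push out)
β3 stroke→J2  (closing 0-jn rule on J2)

#0 |J1
#1 |J3
#2 |J1
#3 |J2
#4 |I1
#5 |Sf1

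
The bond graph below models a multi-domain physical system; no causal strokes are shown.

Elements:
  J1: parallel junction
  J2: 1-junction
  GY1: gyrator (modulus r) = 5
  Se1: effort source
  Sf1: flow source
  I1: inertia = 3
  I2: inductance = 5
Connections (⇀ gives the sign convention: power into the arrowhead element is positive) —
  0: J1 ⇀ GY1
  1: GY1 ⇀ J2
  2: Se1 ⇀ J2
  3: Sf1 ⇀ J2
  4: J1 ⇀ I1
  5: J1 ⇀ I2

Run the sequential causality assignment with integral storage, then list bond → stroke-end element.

#0 stroke at J1
#1 stroke at J2
#2 stroke at J2
#3 stroke at Sf1
#4 stroke at I1
#5 stroke at I2

β2 stroke→J2  (Se1: effort source, stroke at far end)
β3 stroke→Sf1  (Sf1 fixes flow; stroke at Sf1)
β1 stroke→J2  (J2: bond 3 brought flow, rest push out)
β0 stroke→J1  (GY1 both-in/both-out from 1)
β4 stroke→I1  (J1: bond 0 brought effort, rest push out)
β5 stroke→I2  (0-jn J1 has e-setter on 0)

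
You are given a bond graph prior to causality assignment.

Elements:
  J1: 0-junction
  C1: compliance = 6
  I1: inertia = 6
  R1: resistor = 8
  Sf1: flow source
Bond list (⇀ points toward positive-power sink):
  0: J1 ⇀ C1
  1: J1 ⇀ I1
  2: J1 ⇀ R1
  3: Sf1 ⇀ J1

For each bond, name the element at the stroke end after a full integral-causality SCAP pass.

#0 →J1
#1 →I1
#2 →R1
#3 →Sf1

bond 3 stroke at Sf1  (Sf1: flow source, stroke at near end)
bond 0 stroke at J1  (C1: C, integral causality)
bond 1 stroke at I1  (J1 effort already set via bond 0)
bond 2 stroke at R1  (J1 effort already set via bond 0)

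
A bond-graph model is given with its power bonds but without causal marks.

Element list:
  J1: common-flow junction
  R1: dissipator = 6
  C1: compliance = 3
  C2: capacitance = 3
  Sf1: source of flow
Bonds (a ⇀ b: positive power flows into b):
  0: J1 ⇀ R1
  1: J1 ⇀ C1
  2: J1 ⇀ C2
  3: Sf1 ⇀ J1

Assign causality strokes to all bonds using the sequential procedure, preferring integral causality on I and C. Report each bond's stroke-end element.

bond 3 stroke at Sf1  (Sf1 (Sf) sets flow on bond)
bond 0 stroke at J1  (J1 flow already set via bond 3)
bond 1 stroke at J1  (J1 flow already set via bond 3)
bond 2 stroke at J1  (1-jn J1 has f-setter on 3)

bond 0 |J1
bond 1 |J1
bond 2 |J1
bond 3 |Sf1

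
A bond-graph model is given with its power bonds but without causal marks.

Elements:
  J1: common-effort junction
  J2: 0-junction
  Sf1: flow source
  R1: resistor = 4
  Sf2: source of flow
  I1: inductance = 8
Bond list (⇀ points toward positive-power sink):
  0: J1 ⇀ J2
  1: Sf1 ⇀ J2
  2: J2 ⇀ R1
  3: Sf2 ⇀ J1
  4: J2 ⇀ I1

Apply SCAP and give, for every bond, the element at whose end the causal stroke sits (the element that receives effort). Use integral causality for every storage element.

b0 stroke→J1
b1 stroke→Sf1
b2 stroke→J2
b3 stroke→Sf2
b4 stroke→I1

β1 |Sf1  (source Sf1 imposes f)
β3 |Sf2  (Sf2 (Sf) sets flow on bond)
β0 |J1  (only one effort-in slot at J1)
β4 |I1  (I1: I, integral causality)
β2 |J2  (only one effort-in slot at J2)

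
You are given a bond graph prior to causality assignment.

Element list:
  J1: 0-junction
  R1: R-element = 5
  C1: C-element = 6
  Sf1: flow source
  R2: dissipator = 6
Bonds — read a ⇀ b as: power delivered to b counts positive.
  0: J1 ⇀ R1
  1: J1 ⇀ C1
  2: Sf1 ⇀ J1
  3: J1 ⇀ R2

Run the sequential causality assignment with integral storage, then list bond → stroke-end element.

β0 stroke at R1
β1 stroke at J1
β2 stroke at Sf1
β3 stroke at R2

bond 2 stroke at Sf1  (Sf1 (Sf) sets flow on bond)
bond 1 stroke at J1  (C1: C, integral causality)
bond 0 stroke at R1  (J1 effort already set via bond 1)
bond 3 stroke at R2  (common-e at J1 fixed by 1)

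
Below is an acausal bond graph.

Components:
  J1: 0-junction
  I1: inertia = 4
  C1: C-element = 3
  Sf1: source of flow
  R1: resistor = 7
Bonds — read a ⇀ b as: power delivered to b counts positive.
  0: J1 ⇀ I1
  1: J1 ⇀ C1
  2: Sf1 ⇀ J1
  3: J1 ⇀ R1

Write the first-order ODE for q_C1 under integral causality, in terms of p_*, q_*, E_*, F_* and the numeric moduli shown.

dq_C1/dt = F_Sf1 - p_I1/4 - q_C1/21

bond 2 stroke at Sf1  (Sf1 (Sf) sets flow on bond)
bond 0 stroke at I1  (I1: I, integral causality)
bond 1 stroke at J1  (C1 integral (e out))
bond 3 stroke at R1  (common-e at J1 fixed by 1)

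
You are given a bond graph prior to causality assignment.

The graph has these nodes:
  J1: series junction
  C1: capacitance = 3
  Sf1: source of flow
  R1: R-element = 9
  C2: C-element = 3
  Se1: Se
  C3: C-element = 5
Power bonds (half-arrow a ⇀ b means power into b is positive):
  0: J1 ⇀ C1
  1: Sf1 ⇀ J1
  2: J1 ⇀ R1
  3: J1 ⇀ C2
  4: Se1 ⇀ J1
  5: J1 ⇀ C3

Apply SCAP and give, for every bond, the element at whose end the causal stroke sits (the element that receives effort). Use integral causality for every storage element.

b0 →J1
b1 →Sf1
b2 →J1
b3 →J1
b4 →J1
b5 →J1

bond 1 →Sf1  (Sf1 (Sf) sets flow on bond)
bond 4 →J1  (Se1 (Se) sets effort on bond)
bond 0 →J1  (common-f at J1 fixed by 1)
bond 2 →J1  (1-jn J1 has f-setter on 1)
bond 3 →J1  (J1 flow already set via bond 1)
bond 5 →J1  (common-f at J1 fixed by 1)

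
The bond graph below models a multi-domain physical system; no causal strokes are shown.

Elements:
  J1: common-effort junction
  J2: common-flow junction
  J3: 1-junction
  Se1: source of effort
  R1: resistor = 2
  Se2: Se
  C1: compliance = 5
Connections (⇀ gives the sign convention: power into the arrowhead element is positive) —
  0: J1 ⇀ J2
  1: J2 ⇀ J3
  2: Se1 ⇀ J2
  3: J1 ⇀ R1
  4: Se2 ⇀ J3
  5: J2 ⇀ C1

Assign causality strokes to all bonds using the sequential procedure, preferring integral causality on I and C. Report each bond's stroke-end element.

bond 2 →J2  (Se1: effort source, stroke at far end)
bond 4 →J3  (source Se2 imposes e)
bond 1 →J2  (J3: last free bond brings flow in)
bond 5 →J2  (C1: C, integral causality)
bond 0 →J1  (J2 needs exactly one f-in)
bond 3 →R1  (J1: bond 0 brought effort, rest push out)

#0 stroke at J1
#1 stroke at J2
#2 stroke at J2
#3 stroke at R1
#4 stroke at J3
#5 stroke at J2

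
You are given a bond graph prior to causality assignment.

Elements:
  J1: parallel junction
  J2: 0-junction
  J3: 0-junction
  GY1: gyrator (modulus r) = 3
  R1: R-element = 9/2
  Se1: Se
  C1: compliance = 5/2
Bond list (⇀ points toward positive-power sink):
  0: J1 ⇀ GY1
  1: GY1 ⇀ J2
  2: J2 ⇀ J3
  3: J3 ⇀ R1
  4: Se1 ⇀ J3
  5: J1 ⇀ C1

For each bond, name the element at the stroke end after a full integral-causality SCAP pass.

b4 |J3  (Se1 fixes effort; stroke away)
b2 |J2  (common-e at J3 fixed by 4)
b3 |R1  (common-e at J3 fixed by 4)
b1 |GY1  (0-jn J2 has e-setter on 2)
b0 |GY1  (GY GY1: same side as bond 1)
b5 |J1  (closing 0-jn rule on J1)

b0 stroke at GY1
b1 stroke at GY1
b2 stroke at J2
b3 stroke at R1
b4 stroke at J3
b5 stroke at J1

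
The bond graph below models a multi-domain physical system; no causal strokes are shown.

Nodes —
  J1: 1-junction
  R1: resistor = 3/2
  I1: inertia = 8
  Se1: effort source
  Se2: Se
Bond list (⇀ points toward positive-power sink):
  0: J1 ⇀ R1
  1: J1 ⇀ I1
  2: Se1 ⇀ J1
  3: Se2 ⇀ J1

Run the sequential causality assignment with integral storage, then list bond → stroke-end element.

b2 stroke at J1  (Se1: effort source, stroke at far end)
b3 stroke at J1  (Se2: effort source, stroke at far end)
b1 stroke at I1  (I1 outputs flow p/I1)
b0 stroke at J1  (common-f at J1 fixed by 1)

#0 stroke at J1
#1 stroke at I1
#2 stroke at J1
#3 stroke at J1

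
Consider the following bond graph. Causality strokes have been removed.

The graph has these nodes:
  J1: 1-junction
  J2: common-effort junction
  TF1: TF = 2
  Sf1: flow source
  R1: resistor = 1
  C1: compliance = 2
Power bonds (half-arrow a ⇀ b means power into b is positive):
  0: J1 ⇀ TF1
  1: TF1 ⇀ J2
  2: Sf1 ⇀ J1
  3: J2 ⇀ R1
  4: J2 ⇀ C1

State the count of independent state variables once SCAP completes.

1  (C1 all integral)

#2 stroke→Sf1  (Sf1 fixes flow; stroke at Sf1)
#0 stroke→J1  (1-jn J1 has f-setter on 2)
#1 stroke→TF1  (TF1: transformer flips bond 0)
#4 stroke→J2  (C1 integral (e out))
#3 stroke→R1  (common-e at J2 fixed by 4)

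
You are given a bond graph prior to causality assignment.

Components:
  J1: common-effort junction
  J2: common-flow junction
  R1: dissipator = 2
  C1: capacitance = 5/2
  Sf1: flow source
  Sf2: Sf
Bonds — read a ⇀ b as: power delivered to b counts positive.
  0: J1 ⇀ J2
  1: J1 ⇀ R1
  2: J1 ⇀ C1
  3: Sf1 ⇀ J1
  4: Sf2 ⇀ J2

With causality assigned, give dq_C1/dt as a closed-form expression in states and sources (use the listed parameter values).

b3 |Sf1  (Sf1 (Sf) sets flow on bond)
b4 |Sf2  (Sf2 fixes flow; stroke at Sf2)
b0 |J2  (J2 flow already set via bond 4)
b2 |J1  (C1: C, integral causality)
b1 |R1  (0-jn J1 has e-setter on 2)

dq_C1/dt = F_Sf1 - F_Sf2 - q_C1/5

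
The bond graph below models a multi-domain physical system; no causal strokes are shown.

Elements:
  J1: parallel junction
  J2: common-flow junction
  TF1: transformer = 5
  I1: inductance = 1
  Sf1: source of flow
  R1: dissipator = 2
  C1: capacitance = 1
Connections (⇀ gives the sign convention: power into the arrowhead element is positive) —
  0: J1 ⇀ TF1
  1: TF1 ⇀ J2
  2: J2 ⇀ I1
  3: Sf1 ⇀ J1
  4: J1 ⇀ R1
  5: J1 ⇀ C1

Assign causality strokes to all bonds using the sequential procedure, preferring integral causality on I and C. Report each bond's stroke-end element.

#0 stroke→TF1
#1 stroke→J2
#2 stroke→I1
#3 stroke→Sf1
#4 stroke→R1
#5 stroke→J1

b3 |Sf1  (Sf1 (Sf) sets flow on bond)
b2 |I1  (prefer integral on I1)
b1 |J2  (J2: bond 2 brought flow, rest push out)
b0 |TF1  (TF1 one-in-one-out from 1)
b5 |J1  (C1: C, integral causality)
b4 |R1  (J1 effort already set via bond 5)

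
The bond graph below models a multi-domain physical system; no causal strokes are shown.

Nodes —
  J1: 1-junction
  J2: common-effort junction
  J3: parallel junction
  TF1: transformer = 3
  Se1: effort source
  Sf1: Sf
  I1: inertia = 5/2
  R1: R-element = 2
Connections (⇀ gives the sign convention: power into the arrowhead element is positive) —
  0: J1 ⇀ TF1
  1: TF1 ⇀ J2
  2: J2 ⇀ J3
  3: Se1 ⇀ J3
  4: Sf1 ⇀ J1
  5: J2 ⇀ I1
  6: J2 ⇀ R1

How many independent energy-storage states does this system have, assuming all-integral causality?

bond 3 stroke at J3  (Se1 fixes effort; stroke away)
bond 4 stroke at Sf1  (Sf1 (Sf) sets flow on bond)
bond 0 stroke at J1  (common-f at J1 fixed by 4)
bond 2 stroke at J2  (J3: bond 3 brought effort, rest push out)
bond 1 stroke at TF1  (TF1: transformer flips bond 0)
bond 5 stroke at I1  (0-jn J2 has e-setter on 2)
bond 6 stroke at R1  (J2: bond 2 brought effort, rest push out)

1  (I1 all integral)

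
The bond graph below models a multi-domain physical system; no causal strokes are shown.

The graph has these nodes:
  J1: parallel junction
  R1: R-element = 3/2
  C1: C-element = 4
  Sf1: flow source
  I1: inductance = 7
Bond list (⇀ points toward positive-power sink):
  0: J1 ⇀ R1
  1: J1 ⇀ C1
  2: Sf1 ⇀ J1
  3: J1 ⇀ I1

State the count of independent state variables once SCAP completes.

β2 stroke→Sf1  (Sf1 (Sf) sets flow on bond)
β1 stroke→J1  (C1 integral (e out))
β0 stroke→R1  (0-jn J1 has e-setter on 1)
β3 stroke→I1  (0-jn J1 has e-setter on 1)

2  (C1, I1 all integral)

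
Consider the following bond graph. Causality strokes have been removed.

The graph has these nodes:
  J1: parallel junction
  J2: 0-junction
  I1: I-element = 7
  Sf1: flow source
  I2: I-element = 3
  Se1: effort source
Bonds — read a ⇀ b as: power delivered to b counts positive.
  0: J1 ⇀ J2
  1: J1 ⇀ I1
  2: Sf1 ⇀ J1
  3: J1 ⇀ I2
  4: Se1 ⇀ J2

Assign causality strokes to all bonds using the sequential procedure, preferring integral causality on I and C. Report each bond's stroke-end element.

β0 stroke→J1
β1 stroke→I1
β2 stroke→Sf1
β3 stroke→I2
β4 stroke→J2

b2 →Sf1  (Sf1 (Sf) sets flow on bond)
b4 →J2  (Se1 (Se) sets effort on bond)
b0 →J1  (common-e at J2 fixed by 4)
b1 →I1  (0-jn J1 has e-setter on 0)
b3 →I2  (J1: bond 0 brought effort, rest push out)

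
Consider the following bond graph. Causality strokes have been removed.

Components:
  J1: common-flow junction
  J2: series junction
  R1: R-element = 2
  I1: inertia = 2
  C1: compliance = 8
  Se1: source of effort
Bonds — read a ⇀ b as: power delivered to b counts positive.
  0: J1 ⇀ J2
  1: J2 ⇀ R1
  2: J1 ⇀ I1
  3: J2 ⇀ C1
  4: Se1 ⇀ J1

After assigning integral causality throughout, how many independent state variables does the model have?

2  (C1, I1 all integral)

b4 →J1  (Se1 fixes effort; stroke away)
b2 →I1  (I1: I, integral causality)
b0 →J1  (J1: bond 2 brought flow, rest push out)
b1 →J2  (1-jn J2 has f-setter on 0)
b3 →J2  (J2 flow already set via bond 0)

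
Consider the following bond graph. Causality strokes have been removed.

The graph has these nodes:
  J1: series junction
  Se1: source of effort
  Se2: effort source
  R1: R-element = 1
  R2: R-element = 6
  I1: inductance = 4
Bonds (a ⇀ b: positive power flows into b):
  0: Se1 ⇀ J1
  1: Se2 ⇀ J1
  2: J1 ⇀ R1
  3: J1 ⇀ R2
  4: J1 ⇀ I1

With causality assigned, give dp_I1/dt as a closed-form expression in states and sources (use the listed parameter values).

dp_I1/dt = E_Se1 + E_Se2 - 7*p_I1/4

b0 →J1  (source Se1 imposes e)
b1 →J1  (source Se2 imposes e)
b4 →I1  (I1 outputs flow p/I1)
b2 →J1  (common-f at J1 fixed by 4)
b3 →J1  (J1 flow already set via bond 4)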